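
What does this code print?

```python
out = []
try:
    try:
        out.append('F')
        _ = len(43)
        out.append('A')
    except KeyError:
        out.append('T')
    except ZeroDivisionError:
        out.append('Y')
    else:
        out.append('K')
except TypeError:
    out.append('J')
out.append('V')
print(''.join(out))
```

Execution trace: 'F' (try body) → 'J' (outer except TypeError) → 'V' (after the try/except). Output: FJV

Answer: FJV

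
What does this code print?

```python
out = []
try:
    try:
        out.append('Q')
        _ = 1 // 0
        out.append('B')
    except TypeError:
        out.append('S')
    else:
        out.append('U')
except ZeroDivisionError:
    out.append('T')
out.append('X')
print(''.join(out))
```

Execution trace: 'Q' (inner try body) → 'T' (outer except ZeroDivisionError) → 'X' (after the try/except). Output: QTX

Answer: QTX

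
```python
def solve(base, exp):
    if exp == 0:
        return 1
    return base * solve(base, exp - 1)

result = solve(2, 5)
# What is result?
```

solve(2, 5) = 2 * 2 * 2 * 2 * 2 = 32

Answer: 32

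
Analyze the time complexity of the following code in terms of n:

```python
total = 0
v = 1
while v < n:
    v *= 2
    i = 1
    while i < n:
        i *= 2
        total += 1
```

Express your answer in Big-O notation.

Each loop level contributes: log n × log n. Multiplying the contributions gives O(log² n).

Answer: O(log² n)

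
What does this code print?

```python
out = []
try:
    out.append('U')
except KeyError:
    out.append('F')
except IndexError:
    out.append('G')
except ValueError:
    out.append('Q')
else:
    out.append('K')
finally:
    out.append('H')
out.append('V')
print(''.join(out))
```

Execution trace: 'U' (try body, no exception) → 'K' (else) → 'H' (finally) → 'V' (after the try/except). Output: UKHV

Answer: UKHV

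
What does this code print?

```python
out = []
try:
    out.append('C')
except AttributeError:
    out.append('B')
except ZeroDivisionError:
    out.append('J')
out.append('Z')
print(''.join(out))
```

Execution trace: 'C' (try body, no exception) → 'Z' (after the try/except). Output: CZ

Answer: CZ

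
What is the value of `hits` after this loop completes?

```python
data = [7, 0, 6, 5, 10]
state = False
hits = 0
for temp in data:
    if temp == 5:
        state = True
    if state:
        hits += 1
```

Count elements after first 5 in [7, 0, 6, 5, 10]
`hits` takes the values: 0 → 1 → 2

Answer: 2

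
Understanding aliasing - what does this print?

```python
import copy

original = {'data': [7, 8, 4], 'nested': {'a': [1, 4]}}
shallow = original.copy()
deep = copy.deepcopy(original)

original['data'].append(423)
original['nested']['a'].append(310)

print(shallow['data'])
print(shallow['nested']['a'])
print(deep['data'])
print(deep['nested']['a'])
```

Key concept: comparing shallow vs deep copy.
Step by step:
`original = {'data': [7, 8, 4], 'nested': {'a': [1, 4]}}` → original = {'data': [7, 8, 4], 'nested': {'a': [1, 4]}}
`shallow = original.copy()` → shallow = {'data': [7, 8, 4], 'nested': {'a': [1, 4]}}
`deep = copy.deepcopy(original)` → deep = {'data': [7, 8, 4], 'nested': {'a': [1, 4]}}
`original['data'].append(423)` → original = {'data': [7, 8, 4, 423], 'nested': {'a': [1, 4]}}; shallow = {'data': [7, 8, 4, 423], 'nested': {'a': [1, 4]}}
`original['nested']['a'].append(310)` → original = {'data': [7, 8, 4, 423], 'nested': {'a': [1, 4, 310]}}; shallow = {'data': [7, 8, 4, 423], 'nested': {'a': [1, 4, 310]}}
`print(shallow['data'])` → prints [7, 8, 4, 423]
`print(shallow['nested']['a'])` → prints [1, 4, 310]
`print(deep['data'])` → prints [7, 8, 4]
`print(deep['nested']['a'])` → prints [1, 4]

Answer:
[7, 8, 4, 423]
[1, 4, 310]
[7, 8, 4]
[1, 4]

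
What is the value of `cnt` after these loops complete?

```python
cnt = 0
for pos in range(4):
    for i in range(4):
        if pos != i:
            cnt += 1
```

4² - 4 (exclude diagonal)
`cnt` takes the values: 0 → 1 → 2 → 3 → 4 → 5 → 6 → 7 → 8 → 9 → 10 → 11 → 12

Answer: 12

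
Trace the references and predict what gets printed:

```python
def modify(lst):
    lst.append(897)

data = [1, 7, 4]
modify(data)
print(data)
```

Key concept: function modifies passed list.
Step by step:
`data = [1, 7, 4]` → data = [1, 7, 4]
`modify(data)` → data = [1, 7, 4, 897]
`print(data)` → prints [1, 7, 4, 897]

Answer: [1, 7, 4, 897]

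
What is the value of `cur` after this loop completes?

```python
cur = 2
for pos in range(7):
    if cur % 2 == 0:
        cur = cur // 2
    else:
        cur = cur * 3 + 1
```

Collatz-style transformation from 2
`cur` takes the values: 2 → 1 → 4 → 2 → 1 → 4 → 2 → 1

Answer: 1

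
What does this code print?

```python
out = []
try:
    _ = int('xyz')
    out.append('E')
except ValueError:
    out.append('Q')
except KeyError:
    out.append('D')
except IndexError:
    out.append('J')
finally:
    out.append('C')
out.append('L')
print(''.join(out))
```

Execution trace: 'Q' (except ValueError) → 'C' (finally) → 'L' (after the try/except). Output: QCL

Answer: QCL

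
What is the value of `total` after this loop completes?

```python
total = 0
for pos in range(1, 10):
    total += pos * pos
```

Sum of squares 1² to 9² = 285
`total` takes the values: 0 → 1 → 5 → 14 → 30 → 55 → 91 → 140 → 204 → 285

Answer: 285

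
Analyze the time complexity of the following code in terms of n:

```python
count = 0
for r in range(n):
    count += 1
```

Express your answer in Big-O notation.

Each loop level contributes: n. Multiplying the contributions gives O(n).

Answer: O(n)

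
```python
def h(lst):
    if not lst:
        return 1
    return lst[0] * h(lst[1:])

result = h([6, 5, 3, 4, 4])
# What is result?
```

Product over [6, 5, 3, 4, 4] = 6 * 5 * 3 * 4 * 4 = 1440

Answer: 1440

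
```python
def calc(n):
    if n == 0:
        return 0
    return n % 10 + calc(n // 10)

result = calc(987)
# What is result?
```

Sum of digits of 987: 7 + 8 + 9 = 24

Answer: 24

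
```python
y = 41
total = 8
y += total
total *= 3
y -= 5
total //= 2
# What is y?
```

Trace:
`y = 41` → y = 41
`total = 8` → total = 8
`y += total` → y = 49
`total *= 3` → total = 24
`y -= 5` → y = 44
`total //= 2` → total = 12
So y = 44

Answer: 44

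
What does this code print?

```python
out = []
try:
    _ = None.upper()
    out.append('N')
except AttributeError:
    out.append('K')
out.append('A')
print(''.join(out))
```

Execution trace: 'K' (except AttributeError) → 'A' (after the try/except). Output: KA

Answer: KA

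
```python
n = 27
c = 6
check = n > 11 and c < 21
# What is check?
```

Trace:
`n = 27` → n = 27
`c = 6` → c = 6
`check = n > 11 and c < 21` → check = True
So check = True

Answer: True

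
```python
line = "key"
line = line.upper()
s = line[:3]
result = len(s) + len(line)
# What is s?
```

Trace:
`line = "key"` → line = 'key'
`line = line.upper()` → line = 'KEY'
`s = line[:3]` → s = 'KEY'
`result = len(s) + len(line)` → result = 6
So s = 'KEY'

Answer: 'KEY'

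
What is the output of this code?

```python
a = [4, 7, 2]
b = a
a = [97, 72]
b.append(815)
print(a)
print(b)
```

Key concept: rebinding vs mutation: a is rebound to a new list, b still points at the original.
Step by step:
`a = [4, 7, 2]` → a = [4, 7, 2]
`b = a` → b = [4, 7, 2] (same object as a)
`a = [97, 72]` → a = [97, 72]
`b.append(815)` → b = [4, 7, 2, 815]
`print(a)` → prints [97, 72]
`print(b)` → prints [4, 7, 2, 815]

Answer:
[97, 72]
[4, 7, 2, 815]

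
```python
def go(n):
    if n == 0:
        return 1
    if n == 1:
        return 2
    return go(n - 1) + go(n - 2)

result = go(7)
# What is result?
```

Build up from base cases: go(0)=1, go(1)=2, go(2)=3, go(3)=5, go(4)=8, go(5)=13, go(6)=21, ..., go(7)=34

Answer: 34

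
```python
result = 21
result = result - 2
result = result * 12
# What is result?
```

Trace:
`result = 21` → result = 21
`result = result - 2` → result = 19
`result = result * 12` → result = 228
So result = 228

Answer: 228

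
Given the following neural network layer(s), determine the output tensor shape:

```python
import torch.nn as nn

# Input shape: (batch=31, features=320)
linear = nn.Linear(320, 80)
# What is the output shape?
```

Input: (31, 320) -> Output: (31, 80)

Answer: (31, 80)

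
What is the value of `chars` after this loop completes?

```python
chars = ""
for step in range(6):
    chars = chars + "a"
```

Repeat 'a' 6 times
`chars` takes the values: "" → "a" → "aa" → "aaa" → "aaaa" → "aaaaa" → "aaaaaa"

Answer: "aaaaaa"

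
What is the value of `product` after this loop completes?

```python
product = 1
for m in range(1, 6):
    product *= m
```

5! = 120
`product` takes the values: 1 → 2 → 6 → 24 → 120

Answer: 120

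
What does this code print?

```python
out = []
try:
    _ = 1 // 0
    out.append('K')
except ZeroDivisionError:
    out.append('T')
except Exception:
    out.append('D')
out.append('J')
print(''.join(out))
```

Execution trace: 'T' (except ZeroDivisionError) → 'J' (after the try/except). Output: TJ

Answer: TJ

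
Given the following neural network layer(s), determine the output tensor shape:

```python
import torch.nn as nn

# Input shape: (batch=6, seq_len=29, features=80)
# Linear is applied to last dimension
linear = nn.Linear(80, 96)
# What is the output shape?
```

Input: (6, 29, 80) -> Output: (6, 29, 96)

Answer: (6, 29, 96)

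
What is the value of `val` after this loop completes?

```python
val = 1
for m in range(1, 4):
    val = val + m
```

Start at 1, add 1 through 3
`val` takes the values: 1 → 2 → 4 → 7

Answer: 7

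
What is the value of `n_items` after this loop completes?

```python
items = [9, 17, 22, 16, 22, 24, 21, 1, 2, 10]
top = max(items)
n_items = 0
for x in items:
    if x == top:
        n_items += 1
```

Count of max value 24 in [9, 17, 22, 16, 22, 24, 21, 1, 2, 10]
`n_items` takes the values: 0 → 1

Answer: 1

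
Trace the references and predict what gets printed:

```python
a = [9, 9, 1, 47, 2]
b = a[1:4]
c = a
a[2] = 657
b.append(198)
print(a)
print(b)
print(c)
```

Key concept: slice vs alias.
Step by step:
`a = [9, 9, 1, 47, 2]` → a = [9, 9, 1, 47, 2]
`b = a[1:4]` → b = [9, 1, 47]
`c = a` → c = [9, 9, 1, 47, 2] (same object as a)
`a[2] = 657` → a = [9, 9, 657, 47, 2] (same object as c); c = [9, 9, 657, 47, 2] (same object as a)
`b.append(198)` → b = [9, 1, 47, 198]
`print(a)` → prints [9, 9, 657, 47, 2]
`print(b)` → prints [9, 1, 47, 198]
`print(c)` → prints [9, 9, 657, 47, 2]

Answer:
[9, 9, 657, 47, 2]
[9, 1, 47, 198]
[9, 9, 657, 47, 2]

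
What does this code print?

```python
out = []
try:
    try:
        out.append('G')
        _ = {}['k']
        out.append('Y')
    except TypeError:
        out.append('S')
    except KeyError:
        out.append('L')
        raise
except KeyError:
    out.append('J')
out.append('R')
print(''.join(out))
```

Execution trace: 'G' (inner try body) → 'L' (inner except KeyError) → 'J' (outer except KeyError) → 'R' (after the try/except). Output: GLJR

Answer: GLJR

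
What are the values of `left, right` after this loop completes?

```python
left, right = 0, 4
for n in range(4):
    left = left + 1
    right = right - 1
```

left goes 0→4, right goes 4→0
`left, right` takes the values: (0, 4) → (1, 4) → (1, 3) → (2, 3) → (2, 2) → (3, 2) → (3, 1) → (4, 1) → (4, 0)

Answer: 4, 0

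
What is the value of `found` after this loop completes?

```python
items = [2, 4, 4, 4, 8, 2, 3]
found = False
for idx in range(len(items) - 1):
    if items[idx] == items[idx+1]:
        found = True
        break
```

Check consecutive duplicates in [2, 4, 4, 4, 8, 2, 3]
`found` takes the values: False → True

Answer: True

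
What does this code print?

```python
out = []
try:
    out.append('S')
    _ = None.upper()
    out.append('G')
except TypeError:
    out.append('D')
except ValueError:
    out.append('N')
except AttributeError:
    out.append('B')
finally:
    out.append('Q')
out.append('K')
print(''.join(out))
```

Execution trace: 'S' (try body) → 'B' (except AttributeError) → 'Q' (finally) → 'K' (after the try/except). Output: SBQK

Answer: SBQK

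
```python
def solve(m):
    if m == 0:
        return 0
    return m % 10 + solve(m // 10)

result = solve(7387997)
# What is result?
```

Sum of digits of 7387997: 7 + 9 + 9 + 7 + 8 + 3 + 7 = 50

Answer: 50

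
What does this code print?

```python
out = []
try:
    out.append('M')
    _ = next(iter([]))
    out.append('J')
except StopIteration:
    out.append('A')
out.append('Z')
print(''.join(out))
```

Execution trace: 'M' (try body) → 'A' (except StopIteration) → 'Z' (after the try/except). Output: MAZ

Answer: MAZ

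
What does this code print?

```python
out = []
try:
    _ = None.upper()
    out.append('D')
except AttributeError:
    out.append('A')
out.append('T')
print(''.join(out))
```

Execution trace: 'A' (except AttributeError) → 'T' (after the try/except). Output: AT

Answer: AT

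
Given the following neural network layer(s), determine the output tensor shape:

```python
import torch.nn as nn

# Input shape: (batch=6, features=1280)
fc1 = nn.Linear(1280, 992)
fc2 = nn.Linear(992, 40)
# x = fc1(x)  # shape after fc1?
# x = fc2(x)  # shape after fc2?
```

Input: (6, 1280) -> after fc1: (6, 992) -> Output: (6, 40)

Answer: (6, 40)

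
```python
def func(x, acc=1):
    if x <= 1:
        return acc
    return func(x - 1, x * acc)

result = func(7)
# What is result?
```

Accumulator trace (n, acc): (7, 1) -> (6, 7) -> (5, 42) -> (4, 210) -> (3, 840) -> (2, 2520) -> (1, 5040) -> return 5040

Answer: 5040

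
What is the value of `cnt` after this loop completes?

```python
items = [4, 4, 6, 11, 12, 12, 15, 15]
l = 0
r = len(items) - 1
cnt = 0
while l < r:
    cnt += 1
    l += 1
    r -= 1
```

Iterations until pointers meet (list length 8)
`cnt` takes the values: 0 → 1 → 2 → 3 → 4

Answer: 4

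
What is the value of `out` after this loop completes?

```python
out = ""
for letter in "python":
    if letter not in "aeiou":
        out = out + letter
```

Remove vowels from 'python'
`out` takes the values: "" → "p" → "py" → "pyt" → "pyth" → "pythn"

Answer: "pythn"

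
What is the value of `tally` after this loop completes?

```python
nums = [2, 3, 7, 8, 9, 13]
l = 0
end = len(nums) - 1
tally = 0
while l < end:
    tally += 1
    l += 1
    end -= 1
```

Iterations until pointers meet (list length 6)
`tally` takes the values: 0 → 1 → 2 → 3

Answer: 3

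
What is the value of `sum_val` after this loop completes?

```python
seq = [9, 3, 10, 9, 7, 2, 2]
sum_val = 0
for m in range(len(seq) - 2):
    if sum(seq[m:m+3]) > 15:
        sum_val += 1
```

Count windows with sum > 15
`sum_val` takes the values: 0 → 1 → 2 → 3 → 4

Answer: 4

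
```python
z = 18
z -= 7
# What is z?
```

Trace:
`z = 18` → z = 18
`z -= 7` → z = 11
So z = 11

Answer: 11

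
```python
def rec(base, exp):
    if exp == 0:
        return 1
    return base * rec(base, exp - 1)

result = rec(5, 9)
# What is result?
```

rec(5, 9) = 5 * 5 * 5 * 5 * 5 * 5 * 5 * 5 * 5 = 1953125

Answer: 1953125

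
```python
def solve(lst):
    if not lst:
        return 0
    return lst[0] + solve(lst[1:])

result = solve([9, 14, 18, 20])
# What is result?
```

9 + 14 + 18 + 20 + 0 = 61

Answer: 61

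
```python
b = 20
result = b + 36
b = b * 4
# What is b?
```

Trace:
`b = 20` → b = 20
`result = b + 36` → result = 56
`b = b * 4` → b = 80
So b = 80

Answer: 80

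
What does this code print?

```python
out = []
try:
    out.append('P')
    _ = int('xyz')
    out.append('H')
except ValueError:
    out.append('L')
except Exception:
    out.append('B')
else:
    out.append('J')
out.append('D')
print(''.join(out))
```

Execution trace: 'P' (try body) → 'L' (except ValueError) → 'D' (after the try/except). Output: PLD

Answer: PLD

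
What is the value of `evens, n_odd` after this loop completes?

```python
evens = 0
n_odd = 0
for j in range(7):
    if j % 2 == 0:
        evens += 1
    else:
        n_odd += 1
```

Count evens and odds in range(7)
`evens, n_odd` takes the values: (0, 0) → (1, 0) → (1, 1) → (2, 1) → (2, 2) → (3, 2) → (3, 3) → (4, 3)

Answer: 4, 3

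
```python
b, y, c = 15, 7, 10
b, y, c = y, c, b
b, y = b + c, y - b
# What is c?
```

Trace:
`b, y, c = 15, 7, 10` → b = 15; y = 7; c = 10
`b, y, c = y, c, b` → b = 7; y = 10; c = 15
`b, y = b + c, y - b` → b = 22; y = 3
So c = 15

Answer: 15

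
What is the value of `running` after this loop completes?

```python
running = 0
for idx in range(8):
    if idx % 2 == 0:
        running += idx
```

Sum of even numbers 0 to 7
`running` takes the values: 0 → 2 → 6 → 12

Answer: 12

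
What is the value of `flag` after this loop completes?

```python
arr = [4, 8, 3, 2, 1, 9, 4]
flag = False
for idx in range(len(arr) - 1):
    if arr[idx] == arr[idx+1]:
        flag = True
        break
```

Check consecutive duplicates in [4, 8, 3, 2, 1, 9, 4]
`flag` takes the values: False

Answer: False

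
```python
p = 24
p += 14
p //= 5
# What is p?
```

Trace:
`p = 24` → p = 24
`p += 14` → p = 38
`p //= 5` → p = 7
So p = 7

Answer: 7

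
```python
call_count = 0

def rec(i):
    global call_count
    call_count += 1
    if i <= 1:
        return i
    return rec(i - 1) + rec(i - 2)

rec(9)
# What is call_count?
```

Calls(i) = 1 + Calls(i-1) + Calls(i-2); Calls(0)=Calls(1)=1. For i=9 this gives 109.

Answer: 109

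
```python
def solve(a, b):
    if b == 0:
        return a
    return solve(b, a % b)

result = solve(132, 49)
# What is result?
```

solve(132, 49) -> solve(49, 34) -> solve(34, 15) -> solve(15, 4) -> solve(4, 3) -> solve(3, 1) -> solve(1, 0) -> 1

Answer: 1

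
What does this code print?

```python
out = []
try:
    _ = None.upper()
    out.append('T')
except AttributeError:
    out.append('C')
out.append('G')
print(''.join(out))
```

Execution trace: 'C' (except AttributeError) → 'G' (after the try/except). Output: CG

Answer: CG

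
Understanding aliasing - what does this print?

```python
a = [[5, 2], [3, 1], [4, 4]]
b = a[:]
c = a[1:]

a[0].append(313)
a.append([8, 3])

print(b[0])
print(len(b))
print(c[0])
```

Key concept: slice with nested mutation.
Step by step:
`a = [[5, 2], [3, 1], [4, 4]]` → a = [[5, 2], [3, 1], [4, 4]]
`b = a[:]` → b = [[5, 2], [3, 1], [4, 4]]
`c = a[1:]` → c = [[3, 1], [4, 4]]
`a[0].append(313)` → a = [[5, 2, 313], [3, 1], [4, 4]]; b = [[5, 2, 313], [3, 1], [4, 4]]
`a.append([8, 3])` → a = [[5, 2, 313], [3, 1], [4, 4], [8, 3]]
`print(b[0])` → prints [5, 2, 313]
`print(len(b))` → prints 3
`print(c[0])` → prints [3, 1]

Answer:
[5, 2, 313]
3
[3, 1]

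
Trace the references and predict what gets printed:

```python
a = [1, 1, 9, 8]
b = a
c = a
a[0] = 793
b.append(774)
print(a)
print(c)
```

Key concept: multiple aliases.
Step by step:
`a = [1, 1, 9, 8]` → a = [1, 1, 9, 8]
`b = a` → b = [1, 1, 9, 8] (same object as a)
`c = a` → c = [1, 1, 9, 8] (same object as a, b)
`a[0] = 793` → a = [793, 1, 9, 8] (same object as b, c); b = [793, 1, 9, 8] (same object as a, c); c = [793, 1, 9, 8] (same object as a, b)
`b.append(774)` → a = [793, 1, 9, 8, 774] (same object as b, c); b = [793, 1, 9, 8, 774] (same object as a, c); c = [793, 1, 9, 8, 774] (same object as a, b)
`print(a)` → prints [793, 1, 9, 8, 774]
`print(c)` → prints [793, 1, 9, 8, 774]

Answer:
[793, 1, 9, 8, 774]
[793, 1, 9, 8, 774]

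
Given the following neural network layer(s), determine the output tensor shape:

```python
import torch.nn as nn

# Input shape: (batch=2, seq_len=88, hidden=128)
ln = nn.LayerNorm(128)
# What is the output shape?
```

Input: (2, 88, 128) -> Output: (2, 88, 128)

Answer: (2, 88, 128)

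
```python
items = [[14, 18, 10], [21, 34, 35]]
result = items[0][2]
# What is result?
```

Trace:
`items = [[14, 18, 10], [21, 34, 35]]` → items = [[14, 18, 10], [21, 34, 35]]
`result = items[0][2]` → result = 10
So result = 10

Answer: 10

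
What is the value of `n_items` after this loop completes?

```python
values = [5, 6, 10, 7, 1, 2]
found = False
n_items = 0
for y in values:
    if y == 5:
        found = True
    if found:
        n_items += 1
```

Count elements after first 5 in [5, 6, 10, 7, 1, 2]
`n_items` takes the values: 0 → 1 → 2 → 3 → 4 → 5 → 6

Answer: 6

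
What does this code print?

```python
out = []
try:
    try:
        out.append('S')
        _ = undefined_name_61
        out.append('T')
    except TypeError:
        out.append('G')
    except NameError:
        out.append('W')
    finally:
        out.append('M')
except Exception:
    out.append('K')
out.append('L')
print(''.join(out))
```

Execution trace: 'S' (inner try body) → 'W' (inner except NameError) → 'M' (inner finally) → 'L' (after the try/except). Output: SWML

Answer: SWML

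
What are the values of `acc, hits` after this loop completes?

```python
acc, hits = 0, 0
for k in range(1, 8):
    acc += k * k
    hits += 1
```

Sum of squares and count
`acc, hits` takes the values: (0, 0) → (1, 0) → (1, 1) → (5, 1) → (5, 2) → (14, 2) → (14, 3) → (30, 3) → (30, 4) → (55, 4) → (55, 5) → (91, 5) → (91, 6) → (140, 6) → (140, 7)

Answer: 140, 7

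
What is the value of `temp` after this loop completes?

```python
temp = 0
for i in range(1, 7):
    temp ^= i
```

XOR of 1 to 6
`temp` takes the values: 0 → 1 → 3 → 0 → 4 → 1 → 7

Answer: 7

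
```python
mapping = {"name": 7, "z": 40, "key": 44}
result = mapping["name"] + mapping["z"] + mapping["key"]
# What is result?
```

Trace:
`mapping = {"name": 7, "z": 40, "key": 44}` → mapping = {'name': 7, 'z': 40, 'key': 44}
`result = mapping["name"] + mapping["z"] + mapping["key"]` → result = 91
So result = 91

Answer: 91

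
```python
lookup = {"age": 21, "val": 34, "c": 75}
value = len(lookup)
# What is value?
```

Trace:
`lookup = {"age": 21, "val": 34, "c": 75}` → lookup = {'age': 21, 'val': 34, 'c': 75}
`value = len(lookup)` → value = 3
So value = 3

Answer: 3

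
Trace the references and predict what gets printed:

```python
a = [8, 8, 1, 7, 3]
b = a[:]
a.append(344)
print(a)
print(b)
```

Key concept: slice [:] creates copy.
Step by step:
`a = [8, 8, 1, 7, 3]` → a = [8, 8, 1, 7, 3]
`b = a[:]` → b = [8, 8, 1, 7, 3]
`a.append(344)` → a = [8, 8, 1, 7, 3, 344]
`print(a)` → prints [8, 8, 1, 7, 3, 344]
`print(b)` → prints [8, 8, 1, 7, 3]

Answer:
[8, 8, 1, 7, 3, 344]
[8, 8, 1, 7, 3]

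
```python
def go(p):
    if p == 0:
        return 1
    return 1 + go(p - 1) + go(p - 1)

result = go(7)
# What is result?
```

go(p) = 1 + 2·go(p-1), go(0)=1. Closed form: (1+1)·2^7 - 1 = 255.

Answer: 255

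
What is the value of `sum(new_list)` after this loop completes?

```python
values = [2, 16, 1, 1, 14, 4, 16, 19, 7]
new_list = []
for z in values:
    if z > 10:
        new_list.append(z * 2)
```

Sum of doubled values > 10
`new_list` takes the values: [] → [32] → [32, 28] → [32, 28, 32] → [32, 28, 32, 38]
So `sum(new_list)` = 130

Answer: 130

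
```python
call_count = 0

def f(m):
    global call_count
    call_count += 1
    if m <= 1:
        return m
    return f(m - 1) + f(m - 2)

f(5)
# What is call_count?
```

Calls(m) = 1 + Calls(m-1) + Calls(m-2); Calls(0)=Calls(1)=1. For m=5 this gives 15.

Answer: 15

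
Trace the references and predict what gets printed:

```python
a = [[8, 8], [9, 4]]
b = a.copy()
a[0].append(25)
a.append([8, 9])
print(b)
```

Key concept: shallow copy with nested lists.
Step by step:
`a = [[8, 8], [9, 4]]` → a = [[8, 8], [9, 4]]
`b = a.copy()` → b = [[8, 8], [9, 4]]
`a[0].append(25)` → a = [[8, 8, 25], [9, 4]]; b = [[8, 8, 25], [9, 4]]
`a.append([8, 9])` → a = [[8, 8, 25], [9, 4], [8, 9]]
`print(b)` → prints [[8, 8, 25], [9, 4]]

Answer: [[8, 8, 25], [9, 4]]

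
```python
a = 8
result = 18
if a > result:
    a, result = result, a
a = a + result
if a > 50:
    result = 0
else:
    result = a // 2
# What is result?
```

Trace:
`a = 8` → a = 8
`result = 18` → result = 18
`if a > result: ...` → a > result is False → no variable changes
`a = a + result` → a = 26
`if a > 50: ...` → a > 50 is False, take else branch → result = 13
So result = 13

Answer: 13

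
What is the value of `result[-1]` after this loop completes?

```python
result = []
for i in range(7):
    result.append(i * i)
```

Last element of squares 0 to 6
`result` takes the values: [] → [0] → [0, 1] → [0, 1, 4] → [0, 1, 4, 9] → [0, 1, 4, 9, 16] → [0, 1, 4, 9, 16, 25] → [0, 1, 4, 9, 16, 25, 36]
So `result[-1]` = 36

Answer: 36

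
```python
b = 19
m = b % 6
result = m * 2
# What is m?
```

Trace:
`b = 19` → b = 19
`m = b % 6` → m = 1
`result = m * 2` → result = 2
So m = 1

Answer: 1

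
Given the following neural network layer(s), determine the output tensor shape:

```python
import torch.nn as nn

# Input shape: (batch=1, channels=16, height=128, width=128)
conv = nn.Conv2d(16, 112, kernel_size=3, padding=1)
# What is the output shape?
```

Input: (1, 16, 128, 128) -> Output: (1, 112, 128, 128)

Answer: (1, 112, 128, 128)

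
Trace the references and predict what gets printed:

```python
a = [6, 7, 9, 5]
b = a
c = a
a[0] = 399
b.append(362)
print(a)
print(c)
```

Key concept: multiple aliases.
Step by step:
`a = [6, 7, 9, 5]` → a = [6, 7, 9, 5]
`b = a` → b = [6, 7, 9, 5] (same object as a)
`c = a` → c = [6, 7, 9, 5] (same object as a, b)
`a[0] = 399` → a = [399, 7, 9, 5] (same object as b, c); b = [399, 7, 9, 5] (same object as a, c); c = [399, 7, 9, 5] (same object as a, b)
`b.append(362)` → a = [399, 7, 9, 5, 362] (same object as b, c); b = [399, 7, 9, 5, 362] (same object as a, c); c = [399, 7, 9, 5, 362] (same object as a, b)
`print(a)` → prints [399, 7, 9, 5, 362]
`print(c)` → prints [399, 7, 9, 5, 362]

Answer:
[399, 7, 9, 5, 362]
[399, 7, 9, 5, 362]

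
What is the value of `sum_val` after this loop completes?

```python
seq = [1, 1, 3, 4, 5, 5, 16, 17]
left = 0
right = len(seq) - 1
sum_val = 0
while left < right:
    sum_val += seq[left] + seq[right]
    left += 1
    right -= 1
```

Sum of pairs from ends
`sum_val` takes the values: 0 → 18 → 35 → 43 → 52

Answer: 52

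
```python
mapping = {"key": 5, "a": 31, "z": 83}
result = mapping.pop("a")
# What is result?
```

Trace:
`mapping = {"key": 5, "a": 31, "z": 83}` → mapping = {'key': 5, 'a': 31, 'z': 83}
`result = mapping.pop("a")` → mapping = {'key': 5, 'z': 83}; result = 31
So result = 31

Answer: 31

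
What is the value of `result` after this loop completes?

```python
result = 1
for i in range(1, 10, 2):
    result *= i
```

Product of 1, 3, 5, ... up to 9
`result` takes the values: 1 → 3 → 15 → 105 → 945

Answer: 945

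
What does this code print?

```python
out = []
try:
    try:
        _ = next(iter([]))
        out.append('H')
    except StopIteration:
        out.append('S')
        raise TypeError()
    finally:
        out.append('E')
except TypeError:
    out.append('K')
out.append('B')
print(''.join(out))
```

Execution trace: 'S' (inner except StopIteration) → 'E' (inner finally) → 'K' (outer except TypeError) → 'B' (after the try/except). Output: SEKB

Answer: SEKB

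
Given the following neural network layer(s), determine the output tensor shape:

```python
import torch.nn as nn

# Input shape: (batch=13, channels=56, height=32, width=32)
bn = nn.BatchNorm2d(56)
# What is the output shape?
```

Input: (13, 56, 32, 32) -> Output: (13, 56, 32, 32)

Answer: (13, 56, 32, 32)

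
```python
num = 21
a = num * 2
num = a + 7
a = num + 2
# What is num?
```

Trace:
`num = 21` → num = 21
`a = num * 2` → a = 42
`num = a + 7` → num = 49
`a = num + 2` → a = 51
So num = 49

Answer: 49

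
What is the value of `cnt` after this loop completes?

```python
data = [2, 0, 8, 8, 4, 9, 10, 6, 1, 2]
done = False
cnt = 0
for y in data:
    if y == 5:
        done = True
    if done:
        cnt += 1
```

Count elements after first 5 in [2, 0, 8, 8, 4, 9, 10, 6, 1, 2]
`cnt` takes the values: 0

Answer: 0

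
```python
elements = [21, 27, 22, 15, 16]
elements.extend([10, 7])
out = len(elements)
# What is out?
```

Trace:
`elements = [21, 27, 22, 15, 16]` → elements = [21, 27, 22, 15, 16]
`elements.extend([10, 7])` → elements = [21, 27, 22, 15, 16, 10, 7]
`out = len(elements)` → out = 7
So out = 7

Answer: 7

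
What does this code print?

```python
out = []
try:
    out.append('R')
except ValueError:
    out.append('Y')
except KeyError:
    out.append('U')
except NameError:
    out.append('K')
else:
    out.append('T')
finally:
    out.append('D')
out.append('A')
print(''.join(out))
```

Execution trace: 'R' (try body, no exception) → 'T' (else) → 'D' (finally) → 'A' (after the try/except). Output: RTDA

Answer: RTDA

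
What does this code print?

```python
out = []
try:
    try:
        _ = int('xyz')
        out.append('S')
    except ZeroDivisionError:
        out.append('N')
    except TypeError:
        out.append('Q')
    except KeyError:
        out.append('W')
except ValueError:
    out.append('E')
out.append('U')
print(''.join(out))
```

Execution trace: 'E' (outer except ValueError) → 'U' (after the try/except). Output: EU

Answer: EU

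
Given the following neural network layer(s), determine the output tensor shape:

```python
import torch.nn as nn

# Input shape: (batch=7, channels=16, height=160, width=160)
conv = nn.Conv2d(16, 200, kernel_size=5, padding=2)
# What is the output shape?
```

Input: (7, 16, 160, 160) -> Output: (7, 200, 160, 160)

Answer: (7, 200, 160, 160)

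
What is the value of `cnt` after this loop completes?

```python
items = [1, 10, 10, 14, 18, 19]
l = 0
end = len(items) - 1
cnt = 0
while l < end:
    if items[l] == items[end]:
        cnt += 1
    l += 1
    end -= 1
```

Count matching pairs from ends
`cnt` takes the values: 0

Answer: 0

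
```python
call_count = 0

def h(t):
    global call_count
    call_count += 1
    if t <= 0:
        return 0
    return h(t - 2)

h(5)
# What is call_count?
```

Linear recursion stepping by 2: 4 calls from t=5 down to ≤0.

Answer: 4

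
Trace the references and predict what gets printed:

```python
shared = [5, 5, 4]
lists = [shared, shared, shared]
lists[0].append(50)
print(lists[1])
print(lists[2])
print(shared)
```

Key concept: list of same reference.
Step by step:
`shared = [5, 5, 4]` → shared = [5, 5, 4]
`lists = [shared, shared, shared]` → lists = [[5, 5, 4], [5, 5, 4], [5, 5, 4]]
`lists[0].append(50)` → shared = [5, 5, 4, 50]; lists = [[5, 5, 4, 50], [5, 5, 4, 50], [5, 5, 4, 50]]
`print(lists[1])` → prints [5, 5, 4, 50]
`print(lists[2])` → prints [5, 5, 4, 50]
`print(shared)` → prints [5, 5, 4, 50]

Answer:
[5, 5, 4, 50]
[5, 5, 4, 50]
[5, 5, 4, 50]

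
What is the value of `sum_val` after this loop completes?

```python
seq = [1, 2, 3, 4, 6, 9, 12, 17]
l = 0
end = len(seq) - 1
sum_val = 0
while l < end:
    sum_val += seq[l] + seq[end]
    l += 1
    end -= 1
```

Sum of pairs from ends
`sum_val` takes the values: 0 → 18 → 32 → 44 → 54

Answer: 54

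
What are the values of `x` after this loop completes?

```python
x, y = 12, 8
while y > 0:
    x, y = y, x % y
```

GCD of 12 and 8
`x` takes the values: 12 → 8 → 4

Answer: 4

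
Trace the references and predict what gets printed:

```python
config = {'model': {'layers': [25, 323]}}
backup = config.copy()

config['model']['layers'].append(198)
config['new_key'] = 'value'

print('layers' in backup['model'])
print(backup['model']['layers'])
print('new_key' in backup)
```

Key concept: shallow copy gotcha with nested dict.
Step by step:
`config = {'model': {'layers': [25, 323]}}` → config = {'model': {'layers': [25, 323]}}
`backup = config.copy()` → backup = {'model': {'layers': [25, 323]}}
`config['model']['layers'].append(198)` → config = {'model': {'layers': [25, 323, 198]}}; backup = {'model': {'layers': [25, 323, 198]}}
`config['new_key'] = 'value'` → config = {'model': {'layers': [25, 323, 198]}, 'new_key': 'value'}
`print('layers' in backup['model'])` → prints True
`print(backup['model']['layers'])` → prints [25, 323, 198]
`print('new_key' in backup)` → prints False

Answer:
True
[25, 323, 198]
False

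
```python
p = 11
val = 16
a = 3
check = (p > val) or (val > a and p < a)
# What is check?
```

Trace:
`p = 11` → p = 11
`val = 16` → val = 16
`a = 3` → a = 3
`check = (p > val) or (val > a and p < a)` → check = False
So check = False

Answer: False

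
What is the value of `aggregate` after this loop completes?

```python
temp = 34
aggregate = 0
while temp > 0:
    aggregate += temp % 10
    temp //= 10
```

Sum digits of 34
`aggregate` takes the values: 0 → 4 → 7

Answer: 7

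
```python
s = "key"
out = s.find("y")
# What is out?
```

Trace:
`s = "key"` → s = 'key'
`out = s.find("y")` → out = 2
So out = 2

Answer: 2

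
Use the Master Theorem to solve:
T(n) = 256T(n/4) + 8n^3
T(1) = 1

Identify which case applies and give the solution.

a=256, b=4, f(n)=8n^3. log_4(256) = 4. Since c=3 < 4, Case 1 applies: T(n) = Θ(n^log_b(a)) = O(n^4).

Answer: O(n^4) - Case 1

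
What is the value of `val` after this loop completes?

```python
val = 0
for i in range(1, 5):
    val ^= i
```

XOR of 1 to 4
`val` takes the values: 0 → 1 → 3 → 0 → 4

Answer: 4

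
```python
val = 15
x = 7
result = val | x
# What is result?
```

Trace:
`val = 15` → val = 15
`x = 7` → x = 7
`result = val | x` → result = 15
So result = 15

Answer: 15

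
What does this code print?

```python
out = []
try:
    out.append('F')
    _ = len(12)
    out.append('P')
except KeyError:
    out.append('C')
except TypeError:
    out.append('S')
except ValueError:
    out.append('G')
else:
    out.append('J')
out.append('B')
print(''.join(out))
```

Execution trace: 'F' (try body) → 'S' (except TypeError) → 'B' (after the try/except). Output: FSB

Answer: FSB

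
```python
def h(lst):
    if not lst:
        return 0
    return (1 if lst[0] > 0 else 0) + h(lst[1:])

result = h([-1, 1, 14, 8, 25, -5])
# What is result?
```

Count of positive elements in [-1, 1, 14, 8, 25, -5] = 4

Answer: 4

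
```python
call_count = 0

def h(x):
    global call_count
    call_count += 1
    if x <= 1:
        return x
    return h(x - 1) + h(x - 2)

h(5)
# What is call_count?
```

Calls(x) = 1 + Calls(x-1) + Calls(x-2); Calls(0)=Calls(1)=1. For x=5 this gives 15.

Answer: 15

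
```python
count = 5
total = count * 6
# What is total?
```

Trace:
`count = 5` → count = 5
`total = count * 6` → total = 30
So total = 30

Answer: 30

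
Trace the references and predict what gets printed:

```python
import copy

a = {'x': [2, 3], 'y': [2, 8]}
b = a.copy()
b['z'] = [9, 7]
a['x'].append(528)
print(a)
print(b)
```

Key concept: shallow copy of dict with mutable values.
Step by step:
`a = {'x': [2, 3], 'y': [2, 8]}` → a = {'x': [2, 3], 'y': [2, 8]}
`b = a.copy()` → b = {'x': [2, 3], 'y': [2, 8]}
`b['z'] = [9, 7]` → b = {'x': [2, 3], 'y': [2, 8], 'z': [9, 7]}
`a['x'].append(528)` → a = {'x': [2, 3, 528], 'y': [2, 8]}; b = {'x': [2, 3, 528], 'y': [2, 8], 'z': [9, 7]}
`print(a)` → prints {'x': [2, 3, 528], 'y': [2, 8]}
`print(b)` → prints {'x': [2, 3, 528], 'y': [2, 8], 'z': [9, 7]}

Answer:
{'x': [2, 3, 528], 'y': [2, 8]}
{'x': [2, 3, 528], 'y': [2, 8], 'z': [9, 7]}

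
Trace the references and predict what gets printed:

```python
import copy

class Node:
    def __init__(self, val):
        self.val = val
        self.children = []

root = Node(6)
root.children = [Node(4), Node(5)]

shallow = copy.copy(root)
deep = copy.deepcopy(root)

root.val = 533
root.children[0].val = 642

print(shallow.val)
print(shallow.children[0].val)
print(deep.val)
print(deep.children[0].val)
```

Key concept: deep copy with custom objects.
Step by step:
`root = Node(6)` → root = Node(val=6, children=[])
`root.children = [Node(4), Node(5)]` → root = Node(val=6, children=[Node(val=4, children=[]), Node(val=5, children=[])])
`shallow = copy.copy(root)` → shallow = Node(val=6, children=[Node(val=4, children=[]), Node(val=5, children=[])])
`deep = copy.deepcopy(root)` → deep = Node(val=6, children=[Node(val=4, children=[]), Node(val=5, children=[])])
`root.val = 533` → root = Node(val=533, children=[Node(val=4, children=[]), Node(val=5, children=[])])
`root.children[0].val = 642` → root = Node(val=533, children=[Node(val=642, children=[]), Node(val=5, children=[])]); shallow = Node(val=6, children=[Node(val=642, children=[]), Node(val=5, children=[])])
`print(shallow.val)` → prints 6
`print(shallow.children[0].val)` → prints 642
`print(deep.val)` → prints 6
`print(deep.children[0].val)` → prints 4

Answer:
6
642
6
4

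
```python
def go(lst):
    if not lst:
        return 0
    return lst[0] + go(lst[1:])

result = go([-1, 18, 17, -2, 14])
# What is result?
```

(-1) + 18 + 17 + (-2) + 14 + 0 = 46

Answer: 46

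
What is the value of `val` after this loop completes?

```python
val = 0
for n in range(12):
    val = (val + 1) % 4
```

Increment mod 4, 12 times = 0
`val` takes the values: 0 → 1 → 2 → 3 → 0 → 1 → 2 → 3 → 0 → 1 → 2 → 3 → 0

Answer: 0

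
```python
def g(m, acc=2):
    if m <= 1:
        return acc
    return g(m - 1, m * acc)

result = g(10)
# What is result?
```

Accumulator trace (n, acc): (10, 2) -> (9, 20) -> (8, 180) -> (7, 1440) -> (6, 10080) -> (5, 60480) -> (4, 302400) -> (3, 1209600) -> (2, 3628800) -> (1, 7257600) -> return 7257600

Answer: 7257600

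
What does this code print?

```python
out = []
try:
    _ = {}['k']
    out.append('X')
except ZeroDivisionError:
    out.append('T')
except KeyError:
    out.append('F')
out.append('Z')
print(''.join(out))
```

Execution trace: 'F' (except KeyError) → 'Z' (after the try/except). Output: FZ

Answer: FZ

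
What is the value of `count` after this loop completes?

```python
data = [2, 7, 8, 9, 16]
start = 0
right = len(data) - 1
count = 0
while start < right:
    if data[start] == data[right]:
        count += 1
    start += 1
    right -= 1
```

Count matching pairs from ends
`count` takes the values: 0

Answer: 0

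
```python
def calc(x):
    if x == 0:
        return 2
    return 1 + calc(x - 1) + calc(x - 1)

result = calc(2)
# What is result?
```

calc(x) = 1 + 2·calc(x-1), calc(0)=2. Closed form: (2+1)·2^2 - 1 = 11.

Answer: 11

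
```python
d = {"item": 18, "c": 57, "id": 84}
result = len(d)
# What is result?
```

Trace:
`d = {"item": 18, "c": 57, "id": 84}` → d = {'item': 18, 'c': 57, 'id': 84}
`result = len(d)` → result = 3
So result = 3

Answer: 3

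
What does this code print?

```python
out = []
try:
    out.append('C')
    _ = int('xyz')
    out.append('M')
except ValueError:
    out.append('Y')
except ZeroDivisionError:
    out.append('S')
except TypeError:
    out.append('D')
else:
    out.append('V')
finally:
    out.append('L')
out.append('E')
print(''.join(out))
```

Execution trace: 'C' (try body) → 'Y' (except ValueError) → 'L' (finally) → 'E' (after the try/except). Output: CYLE

Answer: CYLE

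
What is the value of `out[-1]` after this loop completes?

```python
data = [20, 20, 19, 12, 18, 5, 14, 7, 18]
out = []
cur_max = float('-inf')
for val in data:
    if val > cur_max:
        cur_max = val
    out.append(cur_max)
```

Running max ends at 20
`out` takes the values: [] → [20] → [20, 20] → [20, 20, 20] → [20, 20, 20, 20] → [20, 20, 20, 20, 20] → [20, 20, 20, 20, 20, 20] → [20, 20, 20, 20, 20, 20, 20] → [20, 20, 20, 20, 20, 20, 20, 20] → [20, 20, 20, 20, 20, 20, 20, 20, 20]
So `out[-1]` = 20

Answer: 20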